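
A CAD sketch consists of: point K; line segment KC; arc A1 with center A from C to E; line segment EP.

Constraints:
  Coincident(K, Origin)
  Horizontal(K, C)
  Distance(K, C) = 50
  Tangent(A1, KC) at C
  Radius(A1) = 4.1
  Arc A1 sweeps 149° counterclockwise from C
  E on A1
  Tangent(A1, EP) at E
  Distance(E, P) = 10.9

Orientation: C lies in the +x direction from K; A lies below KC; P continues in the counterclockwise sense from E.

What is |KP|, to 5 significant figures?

58.740

K is at the origin; KC is horizontal with |KC| = 50.0 and C on the +x side, so C = (50.000, 0.0000). The tangent condition forces AC to be normal to KC, so A = C + (0, -4.1) = (50.000, -4.1000). On A1, C sits at bearing 90° from A; a 149° counterclockwise sweep puts E at bearing 239°, so E = A + 4.1·(cos 239°, sin 239°) = (47.888, -7.6144). Tangency of A1 to EP means the radius AE is perpendicular to EP, so EP runs along (−sin 239°, cos 239°); with |EP| = 10.9, P = (57.231, -13.228). Then |KP| = |P − K| = 58.740.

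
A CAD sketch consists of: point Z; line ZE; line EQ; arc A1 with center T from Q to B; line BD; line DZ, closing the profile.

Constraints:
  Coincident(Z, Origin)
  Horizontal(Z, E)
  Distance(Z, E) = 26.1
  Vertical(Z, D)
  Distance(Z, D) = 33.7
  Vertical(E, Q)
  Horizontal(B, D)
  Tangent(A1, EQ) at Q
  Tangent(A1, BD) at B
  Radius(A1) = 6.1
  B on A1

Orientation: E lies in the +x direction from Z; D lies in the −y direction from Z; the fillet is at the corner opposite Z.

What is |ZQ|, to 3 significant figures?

38.0

The virtual corner opposite Z is at (26.1, -33.7). Tangency of A1 to EQ means the radius TQ is perpendicular to EQ and the tangent condition forces TB to be normal to BD, with radius 6.1, so the center T sits 6.1 in from both sides at T = (20.0, -27.6). That places the tangent points at Q = (26.1, -27.6) on EQ and B = (20.0, -33.7) on BD. Then |ZQ| = |Q − Z| = 38.0.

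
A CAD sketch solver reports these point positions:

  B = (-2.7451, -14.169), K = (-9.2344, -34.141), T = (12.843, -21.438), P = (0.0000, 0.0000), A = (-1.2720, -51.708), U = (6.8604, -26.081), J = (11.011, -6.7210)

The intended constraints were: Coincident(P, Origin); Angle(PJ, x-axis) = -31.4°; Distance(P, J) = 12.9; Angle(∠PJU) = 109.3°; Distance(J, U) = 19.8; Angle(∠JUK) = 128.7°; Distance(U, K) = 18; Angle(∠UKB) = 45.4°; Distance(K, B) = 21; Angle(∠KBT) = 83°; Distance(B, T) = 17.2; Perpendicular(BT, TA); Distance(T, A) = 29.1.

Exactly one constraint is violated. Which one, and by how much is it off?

Distance(T, A) = 29.1 — off by 4.30.

P = (0.00, 0.00) ✓; PJ at -31.40° ✓; |PJ| = 12.90 ✓; ∠PJU = 109.3° ✓; |JU| = 19.80 ✓; ∠JUK = 128.7° ✓; |UK| = 18.00 ✓; ∠UKB = 45.40° ✓; |KB| = 21.00 ✓; ∠KBT = 83.00° ✓; |BT| = 17.20 ✓; ∠(BT, TA) = 90.00° ✓; |TA| = 33.40 ✗.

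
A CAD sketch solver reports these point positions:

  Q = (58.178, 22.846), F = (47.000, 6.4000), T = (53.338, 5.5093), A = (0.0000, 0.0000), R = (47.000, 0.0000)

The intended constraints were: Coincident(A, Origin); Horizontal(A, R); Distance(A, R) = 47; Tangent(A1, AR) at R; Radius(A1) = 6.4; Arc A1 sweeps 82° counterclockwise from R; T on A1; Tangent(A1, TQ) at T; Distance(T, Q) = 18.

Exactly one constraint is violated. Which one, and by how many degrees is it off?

Tangent(A1, TQ) at T — off by 7.60°.

A = (0.00, 0.00) ✓; A.y = 0.00, R.y = 0.00 ✓; |AR| = 47.00 ✓; ∠(FR, RA) = 90.00° ✓; |FR| = 6.400 ✓; bearing(F→T) − bearing(F→R) = 82.00° ✓; |FT| = 6.400 ✓; ∠(FT, TQ) = 97.60° ✗; |TQ| = 18.00 ✓.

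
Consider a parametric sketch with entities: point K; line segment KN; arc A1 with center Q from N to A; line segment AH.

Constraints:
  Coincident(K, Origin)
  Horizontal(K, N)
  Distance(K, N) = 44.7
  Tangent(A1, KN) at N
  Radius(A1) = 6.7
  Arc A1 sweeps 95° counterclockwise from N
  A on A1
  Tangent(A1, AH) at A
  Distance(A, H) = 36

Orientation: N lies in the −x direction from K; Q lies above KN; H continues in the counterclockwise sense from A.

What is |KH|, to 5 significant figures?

59.633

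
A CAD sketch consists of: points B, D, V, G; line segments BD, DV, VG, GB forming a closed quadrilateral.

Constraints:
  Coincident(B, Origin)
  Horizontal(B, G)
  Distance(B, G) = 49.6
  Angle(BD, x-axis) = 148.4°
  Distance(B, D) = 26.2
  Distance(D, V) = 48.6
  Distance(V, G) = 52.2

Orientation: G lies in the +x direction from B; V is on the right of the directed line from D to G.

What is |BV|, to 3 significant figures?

27.1

Checks: |DV| = 48.60 ✓; |VG| = 52.20 ✓.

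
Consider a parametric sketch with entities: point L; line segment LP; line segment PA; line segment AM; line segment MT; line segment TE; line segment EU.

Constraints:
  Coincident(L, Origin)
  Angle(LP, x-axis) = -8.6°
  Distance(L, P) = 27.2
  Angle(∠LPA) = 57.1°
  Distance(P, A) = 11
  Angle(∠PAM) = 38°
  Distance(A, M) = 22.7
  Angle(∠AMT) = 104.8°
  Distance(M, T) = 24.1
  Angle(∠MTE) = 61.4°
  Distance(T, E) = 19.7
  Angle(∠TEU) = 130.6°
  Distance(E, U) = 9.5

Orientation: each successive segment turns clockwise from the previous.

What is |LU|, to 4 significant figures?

30.96

L is at the origin; LP runs at -8.6° with length 27.2, so P = (26.89, -4.067). ∠LPA = 57.1° gives PA at -131.5° from the x-axis; with |PA| = 11.0, A = (19.61, -12.31). ∠PAM = 38.0° gives AM at 86.50° from the x-axis; with |AM| = 22.7, M = (20.99, 10.35). ∠AMT = 104.8° gives MT at 11.30° from the x-axis; with |MT| = 24.1, T = (44.62, 15.07). ∠MTE = 61.4° gives TE at -107.3° from the x-axis; with |TE| = 19.7, E = (38.77, -3.735). ∠TEU = 130.6° gives EU at -156.7° from the x-axis; with |EU| = 9.5, U = (30.04, -7.492). Then |LU| = |U − L| = 30.96.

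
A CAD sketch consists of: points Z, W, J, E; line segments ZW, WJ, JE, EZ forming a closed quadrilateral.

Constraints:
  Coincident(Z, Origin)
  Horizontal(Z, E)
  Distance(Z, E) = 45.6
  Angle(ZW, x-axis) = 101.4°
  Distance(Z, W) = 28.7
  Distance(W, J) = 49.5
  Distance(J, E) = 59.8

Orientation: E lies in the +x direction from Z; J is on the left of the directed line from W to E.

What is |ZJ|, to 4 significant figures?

67.39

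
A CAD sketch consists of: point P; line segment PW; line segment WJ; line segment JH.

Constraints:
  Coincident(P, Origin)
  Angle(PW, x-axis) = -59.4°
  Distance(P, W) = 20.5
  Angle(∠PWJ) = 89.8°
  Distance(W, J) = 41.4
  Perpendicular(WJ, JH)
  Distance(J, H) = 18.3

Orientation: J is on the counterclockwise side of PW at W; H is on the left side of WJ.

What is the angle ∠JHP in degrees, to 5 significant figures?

93.047°

∠PWJ = 89.8°, so WJ runs at -59.4° + (180° − 89.8°) = 30.800° from the x-axis; with |WJ| = 41.4, J = W + 41.4·(cos 30.800°, sin 30.800°) = (45.996, 3.5534). WJ ⟂ JH; with |JH| = 18.3 on the left of WJ, H = J + 18.3·(-0.51204, 0.85896) = (36.626, 19.272). Then cos ∠JHP = HJ·HP / (|HJ||HP|), giving 93.047°.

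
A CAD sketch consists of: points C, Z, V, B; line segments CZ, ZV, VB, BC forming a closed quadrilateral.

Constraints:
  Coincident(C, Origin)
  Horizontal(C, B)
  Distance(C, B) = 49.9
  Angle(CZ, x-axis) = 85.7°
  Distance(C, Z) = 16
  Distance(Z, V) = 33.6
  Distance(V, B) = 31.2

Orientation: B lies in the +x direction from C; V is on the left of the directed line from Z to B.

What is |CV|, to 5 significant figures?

42.340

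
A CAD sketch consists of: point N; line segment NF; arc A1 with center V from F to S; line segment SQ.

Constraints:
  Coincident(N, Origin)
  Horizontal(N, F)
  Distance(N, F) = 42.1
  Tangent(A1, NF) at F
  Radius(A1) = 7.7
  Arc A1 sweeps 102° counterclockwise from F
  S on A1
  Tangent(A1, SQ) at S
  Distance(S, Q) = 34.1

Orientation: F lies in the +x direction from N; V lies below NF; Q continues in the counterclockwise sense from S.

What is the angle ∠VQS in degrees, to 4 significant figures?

12.72°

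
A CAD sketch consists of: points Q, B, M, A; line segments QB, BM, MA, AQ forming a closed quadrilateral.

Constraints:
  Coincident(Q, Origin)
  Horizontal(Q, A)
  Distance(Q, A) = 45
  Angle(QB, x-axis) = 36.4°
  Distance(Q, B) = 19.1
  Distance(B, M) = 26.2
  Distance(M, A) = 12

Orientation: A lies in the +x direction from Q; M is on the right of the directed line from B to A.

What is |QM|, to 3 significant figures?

35.3

Checks: |BM| = 26.20 ✓; |MA| = 12.00 ✓.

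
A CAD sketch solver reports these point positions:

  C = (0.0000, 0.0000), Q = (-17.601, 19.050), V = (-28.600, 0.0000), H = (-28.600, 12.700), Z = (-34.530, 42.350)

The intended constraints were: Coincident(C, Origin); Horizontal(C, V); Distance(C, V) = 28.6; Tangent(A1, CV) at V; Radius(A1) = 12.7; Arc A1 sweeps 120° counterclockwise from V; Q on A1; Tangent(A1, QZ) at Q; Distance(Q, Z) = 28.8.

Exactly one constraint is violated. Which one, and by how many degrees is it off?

Tangent(A1, QZ) at Q — off by 6.00°.

C = (0.00, 0.00) ✓; C.y = 0.00, V.y = 0.00 ✓; |CV| = 28.60 ✓; ∠(HV, VC) = 90.00° ✓; |HV| = 12.70 ✓; bearing(H→Q) − bearing(H→V) = 120.0° ✓; |HQ| = 12.70 ✓; ∠(HQ, QZ) = 84.00° ✗; |QZ| = 28.80 ✓.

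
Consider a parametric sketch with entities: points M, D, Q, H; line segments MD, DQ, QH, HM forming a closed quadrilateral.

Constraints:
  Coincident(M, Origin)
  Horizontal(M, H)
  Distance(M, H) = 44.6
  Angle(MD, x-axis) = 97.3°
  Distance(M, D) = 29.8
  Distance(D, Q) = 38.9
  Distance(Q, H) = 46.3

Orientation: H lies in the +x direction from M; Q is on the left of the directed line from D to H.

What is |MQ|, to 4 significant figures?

54.93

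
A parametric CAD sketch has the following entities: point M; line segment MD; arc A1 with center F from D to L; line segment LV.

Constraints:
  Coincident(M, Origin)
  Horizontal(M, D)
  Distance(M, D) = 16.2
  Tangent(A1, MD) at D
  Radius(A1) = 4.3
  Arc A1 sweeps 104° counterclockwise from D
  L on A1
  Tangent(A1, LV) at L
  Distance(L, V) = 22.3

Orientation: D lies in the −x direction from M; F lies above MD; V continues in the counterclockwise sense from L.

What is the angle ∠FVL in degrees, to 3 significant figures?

10.9°

M is at the origin; M and D share the same y with |MD| = 16.2 and D on the −x side, so D = (-16.2, 0.00). Since A1 is tangent to MD there, FD ⟂ MD, so F = D + (0, 4.3) = (-16.2, 4.30). On A1, D sits at bearing -90° from F; a 104° counterclockwise sweep puts L at bearing 14°, so L = F + 4.3·(cos 14°, sin 14°) = (-12.0, 5.34). Since A1 is tangent to LV there, FL ⟂ LV, so LV runs along (−sin 14°, cos 14°); with |LV| = 22.3, V = (-17.4, 27.0). Then cos ∠FVL = VF·VL / (|VF||VL|), giving 10.9°.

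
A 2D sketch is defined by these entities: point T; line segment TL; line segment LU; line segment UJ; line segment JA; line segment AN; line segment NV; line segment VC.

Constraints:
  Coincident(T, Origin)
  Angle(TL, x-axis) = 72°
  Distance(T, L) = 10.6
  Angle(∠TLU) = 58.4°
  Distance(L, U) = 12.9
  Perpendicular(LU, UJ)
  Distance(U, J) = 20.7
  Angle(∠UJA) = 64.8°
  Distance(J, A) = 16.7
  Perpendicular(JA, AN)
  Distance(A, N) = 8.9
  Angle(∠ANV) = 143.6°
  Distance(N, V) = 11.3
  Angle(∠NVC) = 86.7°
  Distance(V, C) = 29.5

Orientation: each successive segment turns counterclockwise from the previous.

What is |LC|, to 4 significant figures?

36.05

T is at the origin; TL runs at 72.0° with length 10.6, so L = (3.276, 10.08). ∠TLU = 58.4° gives LU at -166.4° from the x-axis; with |LU| = 12.9, U = (-9.263, 7.048). LU is perpendicular to UJ, so UJ runs at -76.40°; with |UJ| = 20.7, J = (-4.395, -13.07). ∠UJA = 64.8° gives JA at 38.80° from the x-axis; with |JA| = 16.7, A = (8.620, -2.607). JA ⟂ AN, so AN runs at 128.8°; with |AN| = 8.9, N = (3.043, 4.329). ∠ANV = 143.6° gives NV at 165.2° from the x-axis; with |NV| = 11.3, V = (-7.882, 7.215). ∠NVC = 86.7° gives VC at -101.5° from the x-axis; with |VC| = 29.5, C = (-13.76, -21.69). Then |LC| = |C − L| = 36.05.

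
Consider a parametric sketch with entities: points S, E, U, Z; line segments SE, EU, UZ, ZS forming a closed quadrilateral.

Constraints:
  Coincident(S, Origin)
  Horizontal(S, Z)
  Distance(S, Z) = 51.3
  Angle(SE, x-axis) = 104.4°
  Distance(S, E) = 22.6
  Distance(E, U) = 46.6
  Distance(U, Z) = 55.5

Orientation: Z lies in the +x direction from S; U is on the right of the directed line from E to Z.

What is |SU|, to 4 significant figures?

24.22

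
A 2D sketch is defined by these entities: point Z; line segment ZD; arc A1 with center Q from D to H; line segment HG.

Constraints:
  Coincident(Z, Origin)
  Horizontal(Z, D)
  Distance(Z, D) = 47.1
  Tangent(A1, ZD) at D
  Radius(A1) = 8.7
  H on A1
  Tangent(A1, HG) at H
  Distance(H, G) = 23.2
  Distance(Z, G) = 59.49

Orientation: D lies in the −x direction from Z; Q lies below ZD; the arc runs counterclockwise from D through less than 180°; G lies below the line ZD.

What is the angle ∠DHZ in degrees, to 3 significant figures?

41.5°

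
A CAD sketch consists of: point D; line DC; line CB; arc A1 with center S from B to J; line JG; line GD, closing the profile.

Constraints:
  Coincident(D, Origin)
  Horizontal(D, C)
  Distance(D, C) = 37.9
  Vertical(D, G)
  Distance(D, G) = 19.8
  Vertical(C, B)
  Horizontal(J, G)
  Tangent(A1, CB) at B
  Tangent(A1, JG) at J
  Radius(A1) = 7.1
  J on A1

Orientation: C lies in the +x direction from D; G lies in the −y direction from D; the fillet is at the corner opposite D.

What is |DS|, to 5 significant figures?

33.316

D is at the origin; D and C share the same y with |DC| = 37.9 and C on the +x side, so C = (37.900, 0.0000). DG is vertical with |DG| = 19.8 and G on the −y side, so G = (0.0000, -19.800). The virtual corner opposite D is at (37.900, -19.800). A1 meets CB tangentially, so SB is at right angles to CB and tangency of A1 to JG means the radius SJ is perpendicular to JG, with radius 7.1, so the center S sits 7.1 in from both sides at S = (30.800, -12.700). Then |DS| = |S − D| = 33.316.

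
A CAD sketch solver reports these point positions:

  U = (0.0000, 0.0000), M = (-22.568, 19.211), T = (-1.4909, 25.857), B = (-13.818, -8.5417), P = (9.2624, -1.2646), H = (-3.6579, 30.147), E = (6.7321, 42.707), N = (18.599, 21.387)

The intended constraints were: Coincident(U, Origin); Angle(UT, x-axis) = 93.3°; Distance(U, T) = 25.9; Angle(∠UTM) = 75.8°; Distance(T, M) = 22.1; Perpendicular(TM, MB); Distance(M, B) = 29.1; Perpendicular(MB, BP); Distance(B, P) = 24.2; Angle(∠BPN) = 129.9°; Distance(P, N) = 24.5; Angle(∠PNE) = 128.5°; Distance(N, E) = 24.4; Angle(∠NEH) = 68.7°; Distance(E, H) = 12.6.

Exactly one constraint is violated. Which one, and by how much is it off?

Distance(E, H) = 12.6 — off by 3.70.

U = (0.00, 0.00) ✓; UT at 93.30° ✓; |UT| = 25.90 ✓; ∠UTM = 75.80° ✓; |TM| = 22.10 ✓; ∠(TM, MB) = 90.00° ✓; |MB| = 29.10 ✓; ∠(MB, BP) = 90.00° ✓; |BP| = 24.20 ✓; ∠BPN = 129.9° ✓; |PN| = 24.50 ✓; ∠PNE = 128.5° ✓; |NE| = 24.40 ✓; ∠NEH = 68.70° ✓; |EH| = 16.30 ✗.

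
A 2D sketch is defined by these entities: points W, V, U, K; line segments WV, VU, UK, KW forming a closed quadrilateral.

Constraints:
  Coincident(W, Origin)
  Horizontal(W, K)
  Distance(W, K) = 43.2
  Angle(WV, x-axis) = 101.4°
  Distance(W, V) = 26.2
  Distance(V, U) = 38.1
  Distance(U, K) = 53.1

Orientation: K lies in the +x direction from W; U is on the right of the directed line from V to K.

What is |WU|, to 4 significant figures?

14.91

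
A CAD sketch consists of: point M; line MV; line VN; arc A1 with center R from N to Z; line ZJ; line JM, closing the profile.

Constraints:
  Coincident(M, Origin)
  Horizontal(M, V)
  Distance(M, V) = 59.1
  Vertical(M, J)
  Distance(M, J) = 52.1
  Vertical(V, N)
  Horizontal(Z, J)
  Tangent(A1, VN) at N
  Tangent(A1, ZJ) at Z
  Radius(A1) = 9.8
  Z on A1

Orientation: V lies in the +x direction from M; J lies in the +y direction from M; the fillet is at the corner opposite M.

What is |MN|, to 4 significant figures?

72.68

M is at the origin; MV is horizontal with |MV| = 59.1 and V on the +x side, so V = (59.10, 0.000). MJ is vertical with |MJ| = 52.1 and J on the +y side, so J = (0.000, 52.10). The virtual corner opposite M is at (59.10, 52.10). A1 meets VN tangentially, so RN is at right angles to VN and the tangent condition forces RZ to be normal to ZJ, with radius 9.8, so the center R sits 9.8 in from both sides at R = (49.30, 42.30). That places the tangent points at N = (59.10, 42.30) on VN and Z = (49.30, 52.10) on ZJ. Then |MN| = |N − M| = 72.68.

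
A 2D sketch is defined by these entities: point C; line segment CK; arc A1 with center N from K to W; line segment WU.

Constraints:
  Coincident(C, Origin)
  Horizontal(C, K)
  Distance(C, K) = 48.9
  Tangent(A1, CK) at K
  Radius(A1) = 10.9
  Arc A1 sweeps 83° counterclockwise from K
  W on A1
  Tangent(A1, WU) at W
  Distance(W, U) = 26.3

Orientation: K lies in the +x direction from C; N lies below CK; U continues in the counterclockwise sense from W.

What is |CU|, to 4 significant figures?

49.89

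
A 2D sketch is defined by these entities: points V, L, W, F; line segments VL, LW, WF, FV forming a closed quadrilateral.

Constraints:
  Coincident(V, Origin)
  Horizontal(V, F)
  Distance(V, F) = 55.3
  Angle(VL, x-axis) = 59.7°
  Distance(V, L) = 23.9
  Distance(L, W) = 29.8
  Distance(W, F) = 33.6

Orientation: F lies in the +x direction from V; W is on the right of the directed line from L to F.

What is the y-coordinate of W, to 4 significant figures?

-7.277

V is at the origin; VF is horizontal with |VF| = 55.3 and F in +x, so F = (55.3, 0). VL runs at 59.7° with |VL| = 23.9, so L = (12.06, 20.64). W is determined by |LW| = 29.8 and |WF| = 33.6 together: it lies at the intersection of circle(L, 29.8) and circle(F, 33.6). With |LF| = 47.91, the foot of the radical line on LF is 21.44 from L and the perpendicular offset is √(29.8² − 21.44²) = 20.69. Taking the right-of-LF solution: W = (22.50, -7.277).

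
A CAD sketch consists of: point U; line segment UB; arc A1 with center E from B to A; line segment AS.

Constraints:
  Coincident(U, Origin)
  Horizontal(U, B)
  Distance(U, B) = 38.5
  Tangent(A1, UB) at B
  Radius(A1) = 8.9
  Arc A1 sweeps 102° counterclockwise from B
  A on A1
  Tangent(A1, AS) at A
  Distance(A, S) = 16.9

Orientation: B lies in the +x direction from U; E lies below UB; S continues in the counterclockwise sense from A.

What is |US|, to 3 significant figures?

43.1

On A1, B sits at bearing 90° from E; a 102° counterclockwise sweep puts A at bearing 192°, so A = E + 8.9·(cos 192°, sin 192°) = (29.8, -10.8). Tangency of A1 to AS means the radius EA is perpendicular to AS, so AS runs along (−sin 192°, cos 192°); with |AS| = 16.9, S = (33.3, -27.3). Then |US| = |S − U| = 43.1.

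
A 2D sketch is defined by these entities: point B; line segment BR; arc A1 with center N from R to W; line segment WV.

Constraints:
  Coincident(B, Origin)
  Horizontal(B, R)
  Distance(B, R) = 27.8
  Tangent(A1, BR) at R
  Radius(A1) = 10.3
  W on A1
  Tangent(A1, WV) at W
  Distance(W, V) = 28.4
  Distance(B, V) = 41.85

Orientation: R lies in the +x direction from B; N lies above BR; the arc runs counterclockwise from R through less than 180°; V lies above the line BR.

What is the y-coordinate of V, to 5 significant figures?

38.386

Checks: |NW| = 10.30 ✓; ∠(NW, WV) = 90.00° ✓; |WV| = 28.40 ✓; |BV| = 41.85 ✓.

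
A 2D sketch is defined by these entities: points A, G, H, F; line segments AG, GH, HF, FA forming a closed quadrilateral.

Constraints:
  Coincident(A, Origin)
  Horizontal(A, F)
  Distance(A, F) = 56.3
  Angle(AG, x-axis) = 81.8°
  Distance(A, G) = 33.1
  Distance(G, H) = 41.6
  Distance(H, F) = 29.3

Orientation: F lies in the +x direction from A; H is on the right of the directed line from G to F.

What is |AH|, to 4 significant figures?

27.19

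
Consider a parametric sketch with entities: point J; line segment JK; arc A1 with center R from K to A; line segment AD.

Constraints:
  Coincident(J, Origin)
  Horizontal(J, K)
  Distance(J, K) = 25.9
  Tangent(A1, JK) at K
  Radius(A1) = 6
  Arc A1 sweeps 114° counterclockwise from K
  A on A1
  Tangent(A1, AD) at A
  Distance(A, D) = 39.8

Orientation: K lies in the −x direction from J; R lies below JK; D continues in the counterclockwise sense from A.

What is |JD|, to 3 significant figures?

47.3

J is at the origin; JK is horizontal with |JK| = 25.9 and K on the −x side, so K = (-25.9, 0.00). Tangency of A1 to JK means the radius RK is perpendicular to JK, so R = K + (0, -6) = (-25.9, -6.00). On A1, K sits at bearing 90° from R; a 114° counterclockwise sweep puts A at bearing 204°, so A = R + 6.0·(cos 204°, sin 204°) = (-31.4, -8.44). The tangent condition forces RA to be normal to AD, so AD runs along (−sin 204°, cos 204°); with |AD| = 39.8, D = (-15.2, -44.8). Then |JD| = |D − J| = 47.3.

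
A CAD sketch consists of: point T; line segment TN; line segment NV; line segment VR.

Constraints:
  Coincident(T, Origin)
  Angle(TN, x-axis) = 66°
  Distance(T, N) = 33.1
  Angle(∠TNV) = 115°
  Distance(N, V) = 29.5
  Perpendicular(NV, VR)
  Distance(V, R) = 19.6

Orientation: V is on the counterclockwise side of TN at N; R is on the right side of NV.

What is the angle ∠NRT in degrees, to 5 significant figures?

15.155°

T is at the origin; TN runs at 66.0° with length 33.1, so N = 33.1·(cos 66.0°, sin 66.0°) = (13.463, 30.238). ∠TNV = 115.0°, so NV runs at 66.0° + (180° − 115.0°) = 131.00° from the x-axis; with |NV| = 29.5, V = N + 29.5·(cos 131.00°, sin 131.00°) = (-5.8908, 52.502). NV is perpendicular to VR; with |VR| = 19.6 on the right of NV, R = V + 19.6·(0.75471, 0.65606) = (8.9015, 65.361). Then cos ∠NRT = RN·RT / (|RN||RT|), giving 15.155°.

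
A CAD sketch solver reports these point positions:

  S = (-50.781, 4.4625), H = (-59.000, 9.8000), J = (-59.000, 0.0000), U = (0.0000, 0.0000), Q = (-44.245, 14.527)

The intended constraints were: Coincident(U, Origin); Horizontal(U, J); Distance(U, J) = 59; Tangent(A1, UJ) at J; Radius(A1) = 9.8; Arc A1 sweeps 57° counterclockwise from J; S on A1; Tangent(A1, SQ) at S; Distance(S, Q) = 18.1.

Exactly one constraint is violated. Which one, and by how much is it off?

Distance(S, Q) = 18.1 — off by 6.10.

U = (0.00, 0.00) ✓; U.y = 0.00, J.y = 0.00 ✓; |UJ| = 59.00 ✓; ∠(HJ, JU) = 90.00° ✓; |HJ| = 9.800 ✓; bearing(H→S) − bearing(H→J) = 57.00° ✓; |HS| = 9.800 ✓; ∠(HS, SQ) = 90.00° ✓; |SQ| = 12.00 ✗.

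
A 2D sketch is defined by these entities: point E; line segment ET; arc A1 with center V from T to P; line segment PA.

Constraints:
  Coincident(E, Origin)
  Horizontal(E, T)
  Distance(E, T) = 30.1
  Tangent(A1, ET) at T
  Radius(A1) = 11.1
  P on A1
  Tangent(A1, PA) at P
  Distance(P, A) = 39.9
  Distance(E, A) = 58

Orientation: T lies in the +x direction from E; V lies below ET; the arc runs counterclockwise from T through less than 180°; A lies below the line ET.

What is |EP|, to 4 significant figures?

23.02

E is at the origin; ET is horizontal with |ET| = 30.1 and T on the +x side, so T = (30.10, 0.000). Since A1 is tangent to ET there, VT ⟂ ET, so V = T + (0, -11.1) = (30.10, -11.10). Since VP ⟂ PA (tangency), |VA| = √(11.1² + 39.9²) = 41.42 regardless of where P sits on A1. So A lies on both circle(E, 58.0) and circle(V, 41.42); the below-ET intersection is A = (25.23, -52.23). P is the foot of the tangent from A: P = (19.13, -12.80).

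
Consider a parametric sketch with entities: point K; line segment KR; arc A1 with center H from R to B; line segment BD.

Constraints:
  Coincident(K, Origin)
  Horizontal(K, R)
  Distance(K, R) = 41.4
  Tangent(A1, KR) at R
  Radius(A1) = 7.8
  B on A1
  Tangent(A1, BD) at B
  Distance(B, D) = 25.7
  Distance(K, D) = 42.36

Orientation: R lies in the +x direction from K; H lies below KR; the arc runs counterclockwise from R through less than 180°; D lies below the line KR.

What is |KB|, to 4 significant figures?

34.33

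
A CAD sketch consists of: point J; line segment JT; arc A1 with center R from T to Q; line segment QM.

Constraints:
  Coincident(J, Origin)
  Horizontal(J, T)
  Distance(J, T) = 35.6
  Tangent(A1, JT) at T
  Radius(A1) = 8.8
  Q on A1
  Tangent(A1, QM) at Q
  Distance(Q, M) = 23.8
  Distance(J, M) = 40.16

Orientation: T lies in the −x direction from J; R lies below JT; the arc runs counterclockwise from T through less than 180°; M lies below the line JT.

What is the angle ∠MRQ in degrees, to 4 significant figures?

69.71°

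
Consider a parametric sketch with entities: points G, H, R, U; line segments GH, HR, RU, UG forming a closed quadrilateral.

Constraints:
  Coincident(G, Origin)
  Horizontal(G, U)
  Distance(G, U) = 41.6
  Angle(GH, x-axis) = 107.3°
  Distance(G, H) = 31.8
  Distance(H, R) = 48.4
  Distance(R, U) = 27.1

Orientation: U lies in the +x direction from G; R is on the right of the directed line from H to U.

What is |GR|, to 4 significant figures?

19.60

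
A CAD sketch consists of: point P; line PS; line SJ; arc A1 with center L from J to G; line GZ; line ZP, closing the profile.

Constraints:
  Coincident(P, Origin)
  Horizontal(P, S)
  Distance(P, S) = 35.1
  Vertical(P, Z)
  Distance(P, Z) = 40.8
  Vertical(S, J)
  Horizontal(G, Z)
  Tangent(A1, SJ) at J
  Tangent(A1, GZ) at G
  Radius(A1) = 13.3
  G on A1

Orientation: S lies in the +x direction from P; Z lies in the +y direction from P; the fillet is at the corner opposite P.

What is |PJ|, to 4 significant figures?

44.59

P is at the origin; P and S share the same y with |PS| = 35.1 and S on the +x side, so S = (35.10, 0.000). PZ is vertical with |PZ| = 40.8 and Z on the +y side, so Z = (0.000, 40.80). The virtual corner opposite P is at (35.10, 40.80). Since A1 is tangent to SJ there, LJ ⟂ SJ and since A1 is tangent to GZ there, LG ⟂ GZ, with radius 13.3, so the center L sits 13.3 in from both sides at L = (21.80, 27.50). That places the tangent points at J = (35.10, 27.50) on SJ and G = (21.80, 40.80) on GZ. Then |PJ| = |J − P| = 44.59.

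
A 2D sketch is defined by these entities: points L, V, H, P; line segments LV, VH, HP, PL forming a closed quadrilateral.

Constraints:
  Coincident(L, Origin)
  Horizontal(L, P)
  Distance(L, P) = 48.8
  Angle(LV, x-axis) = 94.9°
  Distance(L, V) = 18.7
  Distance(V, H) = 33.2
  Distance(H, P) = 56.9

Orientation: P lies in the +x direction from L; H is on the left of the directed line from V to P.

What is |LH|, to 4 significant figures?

49.39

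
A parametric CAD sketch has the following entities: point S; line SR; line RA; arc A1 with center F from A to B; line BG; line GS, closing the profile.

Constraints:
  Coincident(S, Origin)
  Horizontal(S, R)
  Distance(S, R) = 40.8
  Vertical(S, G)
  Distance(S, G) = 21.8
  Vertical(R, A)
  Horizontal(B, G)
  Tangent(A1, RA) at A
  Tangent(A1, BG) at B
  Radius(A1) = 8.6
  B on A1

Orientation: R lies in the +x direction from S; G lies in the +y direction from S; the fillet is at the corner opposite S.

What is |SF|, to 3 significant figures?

34.8

S is at the origin; S and R share the same y with |SR| = 40.8 and R on the +x side, so R = (40.8, 0.00). S and G share the same x with |SG| = 21.8 and G on the +y side, so G = (0.00, 21.8). The virtual corner opposite S is at (40.8, 21.8). The tangent condition forces FA to be normal to RA and the tangent condition forces FB to be normal to BG, with radius 8.6, so the center F sits 8.6 in from both sides at F = (32.2, 13.2). Then |SF| = |F − S| = 34.8.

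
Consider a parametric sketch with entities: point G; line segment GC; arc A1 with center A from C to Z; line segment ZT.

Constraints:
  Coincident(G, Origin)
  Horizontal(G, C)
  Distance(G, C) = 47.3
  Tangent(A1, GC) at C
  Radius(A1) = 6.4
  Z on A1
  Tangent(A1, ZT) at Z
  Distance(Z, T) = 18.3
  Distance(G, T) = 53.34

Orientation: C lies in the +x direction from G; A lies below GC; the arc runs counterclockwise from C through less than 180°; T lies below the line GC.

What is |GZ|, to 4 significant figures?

42.03

G is at the origin; G and C share the same y with |GC| = 47.3 and C on the +x side, so C = (47.30, 0.000). Tangency of A1 to GC means the radius AC is perpendicular to GC, so A = C + (0, -6.4) = (47.30, -6.400). Since AZ ⟂ ZT (tangency), |AT| = √(6.4² + 18.3²) = 19.39 regardless of where Z sits on A1. So T lies on both circle(G, 53.34) and circle(A, 19.39); the below-GC intersection is T = (46.70, -25.78). Z is the foot of the tangent from T: Z = (41.20, -8.324).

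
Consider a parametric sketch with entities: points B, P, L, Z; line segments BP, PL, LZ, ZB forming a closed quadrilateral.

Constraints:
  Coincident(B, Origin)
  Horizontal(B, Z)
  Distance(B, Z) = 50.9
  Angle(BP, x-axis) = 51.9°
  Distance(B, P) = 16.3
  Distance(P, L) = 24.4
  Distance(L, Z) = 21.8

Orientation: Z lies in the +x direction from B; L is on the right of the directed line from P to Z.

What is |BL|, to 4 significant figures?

29.31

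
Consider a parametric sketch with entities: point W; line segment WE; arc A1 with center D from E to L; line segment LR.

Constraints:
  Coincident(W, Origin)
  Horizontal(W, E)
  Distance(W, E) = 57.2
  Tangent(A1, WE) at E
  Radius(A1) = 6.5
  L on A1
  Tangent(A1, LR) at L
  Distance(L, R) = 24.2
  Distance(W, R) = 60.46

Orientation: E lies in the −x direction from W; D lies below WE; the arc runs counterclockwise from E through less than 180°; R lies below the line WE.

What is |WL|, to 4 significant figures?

63.69

W is at the origin; WE is horizontal with |WE| = 57.2 and E on the −x side, so E = (-57.20, 0.000). The tangent condition forces DE to be normal to WE, so D = E + (0, -6.5) = (-57.20, -6.500). Since DL ⟂ LR (tangency), |DR| = √(6.5² + 24.2²) = 25.06 regardless of where L sits on A1. So R lies on both circle(W, 60.46) and circle(D, 25.06); the below-WE intersection is R = (-51.91, -30.99). L is the foot of the tangent from R: L = (-62.98, -9.473).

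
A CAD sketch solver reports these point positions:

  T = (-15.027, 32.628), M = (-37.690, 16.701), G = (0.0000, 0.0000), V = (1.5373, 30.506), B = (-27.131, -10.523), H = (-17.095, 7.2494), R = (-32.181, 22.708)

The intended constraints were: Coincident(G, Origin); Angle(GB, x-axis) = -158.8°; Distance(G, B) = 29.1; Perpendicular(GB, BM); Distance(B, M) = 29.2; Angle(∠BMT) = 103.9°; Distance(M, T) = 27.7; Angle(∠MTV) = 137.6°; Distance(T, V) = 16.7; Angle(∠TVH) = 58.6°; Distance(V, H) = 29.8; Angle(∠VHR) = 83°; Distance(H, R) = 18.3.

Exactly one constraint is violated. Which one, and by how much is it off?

Distance(H, R) = 18.3 — off by 3.30.

G = (0.00, 0.00) ✓; GB at -158.8° ✓; |GB| = 29.10 ✓; ∠(GB, BM) = 90.00° ✓; |BM| = 29.20 ✓; ∠BMT = 103.9° ✓; |MT| = 27.70 ✓; ∠MTV = 137.6° ✓; |TV| = 16.70 ✓; ∠TVH = 58.60° ✓; |VH| = 29.80 ✓; ∠VHR = 83.00° ✓; |HR| = 21.60 ✗.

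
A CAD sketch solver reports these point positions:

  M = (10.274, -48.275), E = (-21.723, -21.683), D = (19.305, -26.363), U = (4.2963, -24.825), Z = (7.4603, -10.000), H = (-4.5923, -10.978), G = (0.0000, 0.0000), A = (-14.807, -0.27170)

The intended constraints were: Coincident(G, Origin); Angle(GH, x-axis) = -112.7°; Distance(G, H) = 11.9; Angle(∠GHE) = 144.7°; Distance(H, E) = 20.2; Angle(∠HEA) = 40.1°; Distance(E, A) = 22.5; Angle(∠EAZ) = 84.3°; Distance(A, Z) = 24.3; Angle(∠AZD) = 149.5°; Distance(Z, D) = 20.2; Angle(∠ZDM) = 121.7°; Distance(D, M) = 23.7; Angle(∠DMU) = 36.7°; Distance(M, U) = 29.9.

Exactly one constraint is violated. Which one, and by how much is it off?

Distance(M, U) = 29.9 — off by 5.70.

G = (0.00, 0.00) ✓; GH at -112.7° ✓; |GH| = 11.90 ✓; ∠GHE = 144.7° ✓; |HE| = 20.20 ✓; ∠HEA = 40.10° ✓; |EA| = 22.50 ✓; ∠EAZ = 84.30° ✓; |AZ| = 24.30 ✓; ∠AZD = 149.5° ✓; |ZD| = 20.20 ✓; ∠ZDM = 121.7° ✓; |DM| = 23.70 ✓; ∠DMU = 36.70° ✓; |MU| = 24.20 ✗.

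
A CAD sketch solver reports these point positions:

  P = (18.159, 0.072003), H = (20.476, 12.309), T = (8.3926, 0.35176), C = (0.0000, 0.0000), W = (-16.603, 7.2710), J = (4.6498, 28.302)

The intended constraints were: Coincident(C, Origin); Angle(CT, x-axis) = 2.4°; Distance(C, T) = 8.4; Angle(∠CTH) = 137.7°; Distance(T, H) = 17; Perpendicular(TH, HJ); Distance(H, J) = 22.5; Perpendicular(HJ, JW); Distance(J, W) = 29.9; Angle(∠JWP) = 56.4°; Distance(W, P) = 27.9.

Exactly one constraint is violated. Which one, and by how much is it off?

Distance(W, P) = 27.9 — off by 7.60.

C = (0.00, 0.00) ✓; CT at 2.400° ✓; |CT| = 8.400 ✓; ∠CTH = 137.7° ✓; |TH| = 17.00 ✓; ∠(TH, HJ) = 90.00° ✓; |HJ| = 22.50 ✓; ∠(HJ, JW) = 90.00° ✓; |JW| = 29.90 ✓; ∠JWP = 56.40° ✓; |WP| = 35.50 ✗.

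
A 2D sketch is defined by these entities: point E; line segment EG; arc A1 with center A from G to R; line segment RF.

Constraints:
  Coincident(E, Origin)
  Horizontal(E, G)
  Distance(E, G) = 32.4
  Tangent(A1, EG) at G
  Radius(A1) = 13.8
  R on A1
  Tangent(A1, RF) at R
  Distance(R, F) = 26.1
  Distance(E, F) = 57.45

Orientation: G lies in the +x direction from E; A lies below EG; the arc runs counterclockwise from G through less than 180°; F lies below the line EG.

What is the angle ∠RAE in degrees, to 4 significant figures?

62.73°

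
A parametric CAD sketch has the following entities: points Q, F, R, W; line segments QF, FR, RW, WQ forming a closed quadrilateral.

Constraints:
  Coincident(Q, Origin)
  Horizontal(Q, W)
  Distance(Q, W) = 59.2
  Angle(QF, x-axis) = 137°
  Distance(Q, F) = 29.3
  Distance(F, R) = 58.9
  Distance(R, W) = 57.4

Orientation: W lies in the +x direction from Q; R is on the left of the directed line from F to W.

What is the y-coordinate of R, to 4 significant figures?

49.24

Checks: |FR| = 58.90 ✓; |RW| = 57.40 ✓.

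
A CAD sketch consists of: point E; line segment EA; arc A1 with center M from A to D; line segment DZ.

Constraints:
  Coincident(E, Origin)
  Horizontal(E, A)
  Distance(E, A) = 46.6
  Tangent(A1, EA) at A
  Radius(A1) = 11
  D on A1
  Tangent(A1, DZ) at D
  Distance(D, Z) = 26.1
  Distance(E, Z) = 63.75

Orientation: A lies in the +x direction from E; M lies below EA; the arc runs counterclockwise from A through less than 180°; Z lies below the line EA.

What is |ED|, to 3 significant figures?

40.7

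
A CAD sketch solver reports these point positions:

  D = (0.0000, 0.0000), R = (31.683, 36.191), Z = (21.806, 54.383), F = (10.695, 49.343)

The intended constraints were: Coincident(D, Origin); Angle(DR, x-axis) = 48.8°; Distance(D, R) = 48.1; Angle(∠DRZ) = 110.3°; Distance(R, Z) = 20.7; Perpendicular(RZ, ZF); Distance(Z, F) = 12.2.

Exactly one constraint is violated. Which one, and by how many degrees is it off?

Perpendicular(RZ, ZF) — off by 4.10°.

D = (0.00, 0.00) ✓; DR at 48.80° ✓; |DR| = 48.10 ✓; ∠DRZ = 110.3° ✓; |RZ| = 20.70 ✓; ∠(RZ, ZF) = 85.90° ✗; |ZF| = 12.20 ✓.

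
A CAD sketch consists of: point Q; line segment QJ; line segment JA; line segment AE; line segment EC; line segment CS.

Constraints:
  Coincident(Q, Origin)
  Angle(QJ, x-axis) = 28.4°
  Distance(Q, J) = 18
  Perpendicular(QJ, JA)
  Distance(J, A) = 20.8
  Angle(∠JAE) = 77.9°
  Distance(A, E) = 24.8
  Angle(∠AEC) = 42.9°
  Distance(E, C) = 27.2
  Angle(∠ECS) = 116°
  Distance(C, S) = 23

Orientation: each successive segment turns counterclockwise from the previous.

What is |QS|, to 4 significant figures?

39.06

Q is at the origin; QJ runs at 28.4° with length 18.0, so J = (15.83, 8.561). The perpendicularity gives JA at right angles to QJ, so JA runs at 118.4°; with |JA| = 20.8, A = (5.941, 26.86). ∠JAE = 77.9° gives AE at -139.5° from the x-axis; with |AE| = 24.8, E = (-12.92, 10.75). ∠AEC = 42.9° gives EC at -2.400° from the x-axis; with |EC| = 27.2, C = (14.26, 9.613). ∠ECS = 116.0° gives CS at 61.60° from the x-axis; with |CS| = 23.0, S = (25.20, 29.84). Then |QS| = |S − Q| = 39.06.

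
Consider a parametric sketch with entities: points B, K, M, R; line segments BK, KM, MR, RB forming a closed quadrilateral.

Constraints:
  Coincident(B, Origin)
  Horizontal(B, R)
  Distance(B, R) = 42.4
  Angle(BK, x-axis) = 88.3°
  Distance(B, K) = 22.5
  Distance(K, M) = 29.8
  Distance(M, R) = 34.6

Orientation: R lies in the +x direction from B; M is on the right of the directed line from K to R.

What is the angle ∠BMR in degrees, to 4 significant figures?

132.6°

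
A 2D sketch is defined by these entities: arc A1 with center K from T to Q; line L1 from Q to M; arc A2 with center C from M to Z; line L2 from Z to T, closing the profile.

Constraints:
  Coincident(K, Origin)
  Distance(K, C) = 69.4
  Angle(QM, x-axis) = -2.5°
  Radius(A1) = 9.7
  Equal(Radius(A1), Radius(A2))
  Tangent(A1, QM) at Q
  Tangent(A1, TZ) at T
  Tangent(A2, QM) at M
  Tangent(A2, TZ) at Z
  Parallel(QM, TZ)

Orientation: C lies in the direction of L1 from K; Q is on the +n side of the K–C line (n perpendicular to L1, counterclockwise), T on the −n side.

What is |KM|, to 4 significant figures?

70.07

The slot axis is L1's direction at -2.5°, so u = (cos -2.5°, sin -2.5°) = (0.9990, -0.04362) and n = (−sin -2.5°, cos -2.5°) = (0.04362, 0.9990). K is at the origin and C lies 69.4 along u from K, so C = 69.4·u = (69.33, -3.027). Tangency of A1 to both parallel lines with radius 9.7 puts Q and T at K ± 9.7·n: Q = (0.4231, 9.691), T = (-0.4231, -9.691). Equal radii place M and Z the same way about C: M = C + 9.7·n = (69.76, 6.664), Z = C − 9.7·n = (68.91, -12.72). Then |KM| = |M − K| = 70.07.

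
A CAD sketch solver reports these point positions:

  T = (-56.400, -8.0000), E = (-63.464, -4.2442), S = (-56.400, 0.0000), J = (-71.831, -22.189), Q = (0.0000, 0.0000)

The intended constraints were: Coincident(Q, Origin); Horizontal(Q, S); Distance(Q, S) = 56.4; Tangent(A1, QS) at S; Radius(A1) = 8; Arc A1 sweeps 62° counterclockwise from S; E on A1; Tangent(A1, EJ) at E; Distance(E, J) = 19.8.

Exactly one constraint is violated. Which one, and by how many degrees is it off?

Tangent(A1, EJ) at E — off by 3.00°.

Q = (0.00, 0.00) ✓; Q.y = 0.00, S.y = 0.00 ✓; |QS| = 56.40 ✓; ∠(TS, SQ) = 90.00° ✓; |TS| = 8.000 ✓; bearing(T→E) − bearing(T→S) = 62.00° ✓; |TE| = 8.000 ✓; ∠(TE, EJ) = 87.00° ✗; |EJ| = 19.80 ✓.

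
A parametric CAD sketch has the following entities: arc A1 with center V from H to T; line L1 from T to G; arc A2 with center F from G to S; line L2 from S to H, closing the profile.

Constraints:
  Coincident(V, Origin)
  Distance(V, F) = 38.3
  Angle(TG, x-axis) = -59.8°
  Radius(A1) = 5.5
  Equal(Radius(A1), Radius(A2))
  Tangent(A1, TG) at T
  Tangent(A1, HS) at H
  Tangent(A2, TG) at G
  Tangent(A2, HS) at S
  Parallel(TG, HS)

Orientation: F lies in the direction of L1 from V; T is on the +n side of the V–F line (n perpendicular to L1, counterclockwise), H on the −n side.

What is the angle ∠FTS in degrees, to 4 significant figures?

7.852°

The slot axis is L1's direction at -59.8°, so u = (cos -59.8°, sin -59.8°) = (0.5030, -0.8643) and n = (−sin -59.8°, cos -59.8°) = (0.8643, 0.5030). V is at the origin and F lies 38.3 along u from V, so F = 38.3·u = (19.27, -33.10). Tangency of A1 to both parallel lines with radius 5.5 puts T and H at V ± 5.5·n: T = (4.754, 2.767), H = (-4.754, -2.767). Equal radii place G and S the same way about F: G = F + 5.5·n = (24.02, -30.34), S = F − 5.5·n = (14.51, -35.87). Then cos ∠FTS = TF·TS / (|TF||TS|), giving 7.852°.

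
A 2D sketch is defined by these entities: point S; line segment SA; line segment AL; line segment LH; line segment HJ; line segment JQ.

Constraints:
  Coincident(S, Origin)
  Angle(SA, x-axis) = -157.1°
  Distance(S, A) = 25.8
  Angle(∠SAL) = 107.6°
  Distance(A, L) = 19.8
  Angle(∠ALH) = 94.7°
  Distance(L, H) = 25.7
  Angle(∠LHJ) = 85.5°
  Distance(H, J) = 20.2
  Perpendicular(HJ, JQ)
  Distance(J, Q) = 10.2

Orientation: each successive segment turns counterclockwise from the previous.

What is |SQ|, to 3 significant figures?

13.1

∠LHJ = 85.5° gives HJ at 95.1° from the x-axis; with |HJ| = 20.2, J = (1.97, -9.37). HJ ⟂ JQ, so JQ runs at -175°; with |JQ| = 10.2, Q = (-8.19, -10.3). Then |SQ| = |Q − S| = 13.1.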